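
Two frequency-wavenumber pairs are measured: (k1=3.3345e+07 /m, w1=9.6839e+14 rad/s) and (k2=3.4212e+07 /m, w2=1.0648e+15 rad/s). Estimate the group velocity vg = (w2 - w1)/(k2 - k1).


vg = (w2 - w1) / (k2 - k1)
= (1.0648e+15 - 9.6839e+14) / (3.4212e+07 - 3.3345e+07)
= 9.6410e+13 / 8.6700e+05
= 1.1120e+08 m/s

1.1120e+08


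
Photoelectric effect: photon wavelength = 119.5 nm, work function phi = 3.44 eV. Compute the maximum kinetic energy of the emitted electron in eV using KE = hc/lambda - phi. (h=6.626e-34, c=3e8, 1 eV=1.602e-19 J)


E_photon = hc / lambda
= (6.626e-34)(3e8) / (119.5e-9)
= 1.6634e-18 J
= 10.3835 eV
KE = E_photon - phi
= 10.3835 - 3.44
= 6.9435 eV

6.9435


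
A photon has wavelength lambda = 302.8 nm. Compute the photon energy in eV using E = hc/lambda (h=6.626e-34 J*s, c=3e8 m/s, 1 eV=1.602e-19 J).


E = hc / lambda
= (6.626e-34)(3e8) / (302.8e-9)
= 1.9878e-25 / 3.0280e-07
= 6.5647e-19 J
Converting to eV: 6.5647e-19 / 1.602e-19
= 4.0978 eV

4.0978


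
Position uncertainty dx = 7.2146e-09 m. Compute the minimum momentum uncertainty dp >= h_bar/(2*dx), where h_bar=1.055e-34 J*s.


dp = h_bar / (2 * dx)
= 1.055e-34 / (2 * 7.2146e-09)
= 1.055e-34 / 1.4429e-08
= 7.3116e-27 kg*m/s

7.3116e-27


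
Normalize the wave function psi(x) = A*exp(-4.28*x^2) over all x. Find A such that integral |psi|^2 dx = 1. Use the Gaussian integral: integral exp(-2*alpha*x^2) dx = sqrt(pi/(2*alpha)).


integral |psi|^2 dx = A^2 * sqrt(pi/(2*alpha)) = 1
A^2 = sqrt(2*alpha/pi)
= sqrt(2 * 4.28 / pi)
= 1.650676
A = sqrt(1.650676)
= 1.2848

1.2848


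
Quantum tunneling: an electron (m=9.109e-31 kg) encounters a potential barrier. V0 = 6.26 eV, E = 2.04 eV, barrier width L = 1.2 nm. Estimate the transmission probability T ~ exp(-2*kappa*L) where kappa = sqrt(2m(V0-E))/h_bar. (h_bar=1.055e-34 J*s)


V0 - E = 4.22 eV = 6.7604e-19 J
kappa = sqrt(2 * m * (V0-E)) / h_bar
= sqrt(2 * 9.109e-31 * 6.7604e-19) / 1.055e-34
= 1.0519e+10 /m
2*kappa*L = 2 * 1.0519e+10 * 1.2e-9
= 25.2462
T = exp(-25.2462) = 1.085675e-11

1.085675e-11


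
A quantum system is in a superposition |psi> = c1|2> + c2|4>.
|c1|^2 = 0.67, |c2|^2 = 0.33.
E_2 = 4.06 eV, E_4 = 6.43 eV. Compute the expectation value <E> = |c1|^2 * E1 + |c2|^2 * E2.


<E> = |c1|^2 * E1 + |c2|^2 * E2
= 0.67 * 4.06 + 0.33 * 6.43
= 2.7202 + 2.1219
= 4.8421 eV

4.8421


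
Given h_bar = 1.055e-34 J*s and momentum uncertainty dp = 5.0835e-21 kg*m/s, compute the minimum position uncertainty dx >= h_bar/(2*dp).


dx = h_bar / (2 * dp)
= 1.055e-34 / (2 * 5.0835e-21)
= 1.055e-34 / 1.0167e-20
= 1.0377e-14 m

1.0377e-14


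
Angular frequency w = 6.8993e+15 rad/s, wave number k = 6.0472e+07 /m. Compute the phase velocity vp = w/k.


vp = w / k
= 6.8993e+15 / 6.0472e+07
= 1.1409e+08 m/s

1.1409e+08


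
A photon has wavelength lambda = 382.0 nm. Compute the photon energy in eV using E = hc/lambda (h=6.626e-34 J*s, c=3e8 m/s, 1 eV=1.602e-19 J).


E = hc / lambda
= (6.626e-34)(3e8) / (382.0e-9)
= 1.9878e-25 / 3.8200e-07
= 5.2037e-19 J
Converting to eV: 5.2037e-19 / 1.602e-19
= 3.2482 eV

3.2482


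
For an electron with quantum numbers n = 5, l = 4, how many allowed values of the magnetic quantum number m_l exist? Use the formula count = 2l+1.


m_l ranges from -l to +l in integer steps
So m_l goes from -4 to +4
Count = 2l + 1 = 2*4 + 1
= 9

9


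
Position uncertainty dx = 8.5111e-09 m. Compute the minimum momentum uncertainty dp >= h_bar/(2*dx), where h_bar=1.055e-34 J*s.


dp = h_bar / (2 * dx)
= 1.055e-34 / (2 * 8.5111e-09)
= 1.055e-34 / 1.7022e-08
= 6.1978e-27 kg*m/s

6.1978e-27


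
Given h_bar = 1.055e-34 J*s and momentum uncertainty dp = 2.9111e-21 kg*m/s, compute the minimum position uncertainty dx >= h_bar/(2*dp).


dx = h_bar / (2 * dp)
= 1.055e-34 / (2 * 2.9111e-21)
= 1.055e-34 / 5.8222e-21
= 1.8120e-14 m

1.8120e-14


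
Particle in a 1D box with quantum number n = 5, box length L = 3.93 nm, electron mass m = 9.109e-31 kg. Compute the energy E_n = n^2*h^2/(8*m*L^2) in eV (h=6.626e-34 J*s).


E = n^2 * h^2 / (8 * m * L^2)
= 5^2 * (6.626e-34)^2 / (8 * 9.109e-31 * (3.93e-9)^2)
= 25 * 4.3904e-67 / (8 * 9.109e-31 * 1.5445e-17)
= 9.7521e-20 J
= 0.6087 eV

0.6087


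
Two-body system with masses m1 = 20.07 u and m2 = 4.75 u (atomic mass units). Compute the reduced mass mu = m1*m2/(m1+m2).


mu = m1 * m2 / (m1 + m2)
= 20.07 * 4.75 / (20.07 + 4.75)
= 95.3325 / 24.82
= 3.841 u

3.841


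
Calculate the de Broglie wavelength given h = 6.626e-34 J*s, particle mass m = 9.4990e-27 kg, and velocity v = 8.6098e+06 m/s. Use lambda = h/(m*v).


lambda = h / (m * v)
= 6.626e-34 / (9.4990e-27 * 8.6098e+06)
= 6.626e-34 / 8.1784e-20
= 8.1018e-15 m

8.1018e-15


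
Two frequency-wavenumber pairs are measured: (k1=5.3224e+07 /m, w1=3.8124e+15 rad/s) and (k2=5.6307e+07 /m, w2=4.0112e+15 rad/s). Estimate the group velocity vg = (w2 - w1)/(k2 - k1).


vg = (w2 - w1) / (k2 - k1)
= (4.0112e+15 - 3.8124e+15) / (5.6307e+07 - 5.3224e+07)
= 1.9880e+14 / 3.0830e+06
= 6.4483e+07 m/s

6.4483e+07


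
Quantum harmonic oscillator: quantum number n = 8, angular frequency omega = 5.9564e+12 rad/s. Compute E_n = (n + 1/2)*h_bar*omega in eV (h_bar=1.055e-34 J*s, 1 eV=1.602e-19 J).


E = (n + 1/2) * h_bar * omega
= (8 + 0.5) * 1.055e-34 * 5.9564e+12
= 8.5 * 6.2840e-22
= 5.3414e-21 J
= 0.0333 eV

0.0333


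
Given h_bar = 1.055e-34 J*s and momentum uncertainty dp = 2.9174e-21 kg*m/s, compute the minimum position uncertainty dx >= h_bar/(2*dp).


dx = h_bar / (2 * dp)
= 1.055e-34 / (2 * 2.9174e-21)
= 1.055e-34 / 5.8348e-21
= 1.8081e-14 m

1.8081e-14


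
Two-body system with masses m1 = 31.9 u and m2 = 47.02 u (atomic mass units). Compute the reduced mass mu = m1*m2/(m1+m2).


mu = m1 * m2 / (m1 + m2)
= 31.9 * 47.02 / (31.9 + 47.02)
= 1499.938 / 78.92
= 19.0058 u

19.0058


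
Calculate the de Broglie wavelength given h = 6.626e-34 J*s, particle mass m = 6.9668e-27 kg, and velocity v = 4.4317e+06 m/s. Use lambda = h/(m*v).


lambda = h / (m * v)
= 6.626e-34 / (6.9668e-27 * 4.4317e+06)
= 6.626e-34 / 3.0875e-20
= 2.1461e-14 m

2.1461e-14


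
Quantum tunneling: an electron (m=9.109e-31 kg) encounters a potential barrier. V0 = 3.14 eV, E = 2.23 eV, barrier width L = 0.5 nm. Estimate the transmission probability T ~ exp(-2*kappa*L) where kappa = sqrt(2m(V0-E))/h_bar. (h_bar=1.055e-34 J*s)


V0 - E = 0.91 eV = 1.4578e-19 J
kappa = sqrt(2 * m * (V0-E)) / h_bar
= sqrt(2 * 9.109e-31 * 1.4578e-19) / 1.055e-34
= 4.8848e+09 /m
2*kappa*L = 2 * 4.8848e+09 * 0.5e-9
= 4.8848
T = exp(-4.8848) = 7.560376e-03

7.560376e-03


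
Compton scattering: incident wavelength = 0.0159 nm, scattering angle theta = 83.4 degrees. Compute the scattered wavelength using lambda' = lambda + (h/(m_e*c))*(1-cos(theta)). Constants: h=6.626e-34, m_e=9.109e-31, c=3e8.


Compton wavelength: h/(m_e*c) = 2.4247e-12 m
d_lambda = 2.4247e-12 * (1 - cos(83.4 deg))
= 2.4247e-12 * 0.885063
= 2.1460e-12 m = 0.002146 nm
lambda' = 0.0159 + 0.002146
= 0.018046 nm

0.018046


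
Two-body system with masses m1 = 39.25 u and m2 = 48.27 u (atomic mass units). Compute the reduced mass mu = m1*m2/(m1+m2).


mu = m1 * m2 / (m1 + m2)
= 39.25 * 48.27 / (39.25 + 48.27)
= 1894.5975 / 87.52
= 21.6476 u

21.6476


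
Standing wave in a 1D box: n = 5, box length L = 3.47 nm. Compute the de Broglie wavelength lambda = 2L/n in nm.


lambda = 2L / n
= 2 * 3.47 / 5
= 6.94 / 5
= 1.388 nm

1.388


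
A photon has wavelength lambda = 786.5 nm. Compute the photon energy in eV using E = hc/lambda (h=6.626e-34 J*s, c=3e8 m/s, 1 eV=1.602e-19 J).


E = hc / lambda
= (6.626e-34)(3e8) / (786.5e-9)
= 1.9878e-25 / 7.8650e-07
= 2.5274e-19 J
Converting to eV: 2.5274e-19 / 1.602e-19
= 1.5777 eV

1.5777


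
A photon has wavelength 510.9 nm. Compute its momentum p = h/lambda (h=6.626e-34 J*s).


p = h / lambda
= 6.626e-34 / (510.9e-9)
= 6.626e-34 / 5.1090e-07
= 1.2969e-27 kg*m/s

1.2969e-27


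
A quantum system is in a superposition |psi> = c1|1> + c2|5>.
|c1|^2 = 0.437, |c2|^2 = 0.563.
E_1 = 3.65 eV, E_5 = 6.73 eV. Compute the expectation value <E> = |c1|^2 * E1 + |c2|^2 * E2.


<E> = |c1|^2 * E1 + |c2|^2 * E2
= 0.437 * 3.65 + 0.563 * 6.73
= 1.595 + 3.789
= 5.384 eV

5.384


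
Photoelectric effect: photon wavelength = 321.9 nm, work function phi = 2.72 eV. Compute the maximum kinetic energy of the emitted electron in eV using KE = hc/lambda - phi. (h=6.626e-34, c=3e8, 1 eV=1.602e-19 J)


E_photon = hc / lambda
= (6.626e-34)(3e8) / (321.9e-9)
= 6.1752e-19 J
= 3.8547 eV
KE = E_photon - phi
= 3.8547 - 2.72
= 1.1347 eV

1.1347


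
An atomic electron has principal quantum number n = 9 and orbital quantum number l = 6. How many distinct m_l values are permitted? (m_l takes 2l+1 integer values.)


m_l ranges from -l to +l in integer steps
So m_l goes from -6 to +6
Count = 2l + 1 = 2*6 + 1
= 13

13


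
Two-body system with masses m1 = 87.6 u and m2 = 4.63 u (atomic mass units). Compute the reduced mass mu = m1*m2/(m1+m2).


mu = m1 * m2 / (m1 + m2)
= 87.6 * 4.63 / (87.6 + 4.63)
= 405.588 / 92.23
= 4.3976 u

4.3976


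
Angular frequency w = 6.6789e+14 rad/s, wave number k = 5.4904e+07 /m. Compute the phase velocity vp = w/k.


vp = w / k
= 6.6789e+14 / 5.4904e+07
= 1.2165e+07 m/s

1.2165e+07


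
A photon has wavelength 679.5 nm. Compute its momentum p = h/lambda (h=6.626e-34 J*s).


p = h / lambda
= 6.626e-34 / (679.5e-9)
= 6.626e-34 / 6.7950e-07
= 9.7513e-28 kg*m/s

9.7513e-28


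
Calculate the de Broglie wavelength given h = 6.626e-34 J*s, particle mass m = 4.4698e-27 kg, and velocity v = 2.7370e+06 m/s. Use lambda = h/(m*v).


lambda = h / (m * v)
= 6.626e-34 / (4.4698e-27 * 2.7370e+06)
= 6.626e-34 / 1.2234e-20
= 5.4161e-14 m

5.4161e-14


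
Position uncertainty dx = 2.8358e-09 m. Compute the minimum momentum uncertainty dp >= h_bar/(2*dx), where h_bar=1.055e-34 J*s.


dp = h_bar / (2 * dx)
= 1.055e-34 / (2 * 2.8358e-09)
= 1.055e-34 / 5.6716e-09
= 1.8601e-26 kg*m/s

1.8601e-26


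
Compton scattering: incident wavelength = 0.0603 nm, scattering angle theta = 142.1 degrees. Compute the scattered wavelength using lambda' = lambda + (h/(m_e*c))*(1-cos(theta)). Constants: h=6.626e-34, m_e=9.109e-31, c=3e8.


Compton wavelength: h/(m_e*c) = 2.4247e-12 m
d_lambda = 2.4247e-12 * (1 - cos(142.1 deg))
= 2.4247e-12 * 1.789084
= 4.3380e-12 m = 0.004338 nm
lambda' = 0.0603 + 0.004338
= 0.064638 nm

0.064638


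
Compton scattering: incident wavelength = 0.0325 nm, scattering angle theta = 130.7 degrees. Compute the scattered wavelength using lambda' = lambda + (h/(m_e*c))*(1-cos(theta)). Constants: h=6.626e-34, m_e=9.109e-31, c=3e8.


Compton wavelength: h/(m_e*c) = 2.4247e-12 m
d_lambda = 2.4247e-12 * (1 - cos(130.7 deg))
= 2.4247e-12 * 1.652098
= 4.0059e-12 m = 0.004006 nm
lambda' = 0.0325 + 0.004006
= 0.036506 nm

0.036506


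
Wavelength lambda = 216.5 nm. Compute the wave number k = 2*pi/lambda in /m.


k = 2 * pi / lambda
= 6.2832 / (216.5e-9)
= 6.2832 / 2.1650e-07
= 2.9022e+07 /m

2.9022e+07


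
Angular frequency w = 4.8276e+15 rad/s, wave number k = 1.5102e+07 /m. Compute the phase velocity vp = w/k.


vp = w / k
= 4.8276e+15 / 1.5102e+07
= 3.1967e+08 m/s

3.1967e+08


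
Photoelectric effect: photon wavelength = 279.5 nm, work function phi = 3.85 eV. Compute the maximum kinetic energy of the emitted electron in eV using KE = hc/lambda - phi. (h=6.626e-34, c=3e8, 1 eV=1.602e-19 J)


E_photon = hc / lambda
= (6.626e-34)(3e8) / (279.5e-9)
= 7.1120e-19 J
= 4.4394 eV
KE = E_photon - phi
= 4.4394 - 3.85
= 0.5894 eV

0.5894


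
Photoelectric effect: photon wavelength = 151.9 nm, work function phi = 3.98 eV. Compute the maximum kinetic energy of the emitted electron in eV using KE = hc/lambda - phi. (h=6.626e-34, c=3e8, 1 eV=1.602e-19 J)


E_photon = hc / lambda
= (6.626e-34)(3e8) / (151.9e-9)
= 1.3086e-18 J
= 8.1687 eV
KE = E_photon - phi
= 8.1687 - 3.98
= 4.1887 eV

4.1887


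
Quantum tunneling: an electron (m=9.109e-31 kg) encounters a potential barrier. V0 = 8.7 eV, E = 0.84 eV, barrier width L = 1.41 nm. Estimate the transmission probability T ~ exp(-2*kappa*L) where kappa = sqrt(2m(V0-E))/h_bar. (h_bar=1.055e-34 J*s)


V0 - E = 7.86 eV = 1.2592e-18 J
kappa = sqrt(2 * m * (V0-E)) / h_bar
= sqrt(2 * 9.109e-31 * 1.2592e-18) / 1.055e-34
= 1.4356e+10 /m
2*kappa*L = 2 * 1.4356e+10 * 1.41e-9
= 40.4846
T = exp(-40.4846) = 2.616826e-18

2.616826e-18


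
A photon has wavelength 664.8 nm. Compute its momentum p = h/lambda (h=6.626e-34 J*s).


p = h / lambda
= 6.626e-34 / (664.8e-9)
= 6.626e-34 / 6.6480e-07
= 9.9669e-28 kg*m/s

9.9669e-28


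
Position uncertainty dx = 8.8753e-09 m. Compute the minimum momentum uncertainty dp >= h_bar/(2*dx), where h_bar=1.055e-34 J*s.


dp = h_bar / (2 * dx)
= 1.055e-34 / (2 * 8.8753e-09)
= 1.055e-34 / 1.7751e-08
= 5.9435e-27 kg*m/s

5.9435e-27


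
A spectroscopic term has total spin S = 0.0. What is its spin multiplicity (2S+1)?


Spin multiplicity = 2S + 1
= 2 * 0.0 + 1
= 0.0 + 1
= 1

1


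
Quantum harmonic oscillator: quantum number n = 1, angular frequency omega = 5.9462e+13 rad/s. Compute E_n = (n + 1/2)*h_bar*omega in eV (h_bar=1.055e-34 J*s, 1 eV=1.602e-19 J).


E = (n + 1/2) * h_bar * omega
= (1 + 0.5) * 1.055e-34 * 5.9462e+13
= 1.5 * 6.2732e-21
= 9.4099e-21 J
= 0.0587 eV

0.0587


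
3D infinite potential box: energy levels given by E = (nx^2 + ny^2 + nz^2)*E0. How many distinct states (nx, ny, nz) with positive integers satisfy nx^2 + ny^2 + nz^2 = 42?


Enumerate all (nx, ny, nz) with nx^2 + ny^2 + nz^2 = 42:
(1,4,5)
(1,5,4)
(4,1,5)
(4,5,1)
(5,1,4)
(5,4,1)
Total degeneracy = 6

6


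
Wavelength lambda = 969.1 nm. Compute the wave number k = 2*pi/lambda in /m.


k = 2 * pi / lambda
= 6.2832 / (969.1e-9)
= 6.2832 / 9.6910e-07
= 6.4835e+06 /m

6.4835e+06


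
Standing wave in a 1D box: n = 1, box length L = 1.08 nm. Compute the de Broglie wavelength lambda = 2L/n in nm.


lambda = 2L / n
= 2 * 1.08 / 1
= 2.16 / 1
= 2.16 nm

2.16


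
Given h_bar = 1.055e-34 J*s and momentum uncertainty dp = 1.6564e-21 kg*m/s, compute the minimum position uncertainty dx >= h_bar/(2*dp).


dx = h_bar / (2 * dp)
= 1.055e-34 / (2 * 1.6564e-21)
= 1.055e-34 / 3.3128e-21
= 3.1846e-14 m

3.1846e-14


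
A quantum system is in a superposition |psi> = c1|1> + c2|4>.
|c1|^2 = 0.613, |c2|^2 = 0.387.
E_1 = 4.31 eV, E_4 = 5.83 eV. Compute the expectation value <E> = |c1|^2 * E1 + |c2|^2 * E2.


<E> = |c1|^2 * E1 + |c2|^2 * E2
= 0.613 * 4.31 + 0.387 * 5.83
= 2.642 + 2.2562
= 4.8982 eV

4.8982


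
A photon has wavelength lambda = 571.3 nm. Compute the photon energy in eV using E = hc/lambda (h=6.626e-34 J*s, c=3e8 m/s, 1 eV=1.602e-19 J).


E = hc / lambda
= (6.626e-34)(3e8) / (571.3e-9)
= 1.9878e-25 / 5.7130e-07
= 3.4794e-19 J
Converting to eV: 3.4794e-19 / 1.602e-19
= 2.1719 eV

2.1719


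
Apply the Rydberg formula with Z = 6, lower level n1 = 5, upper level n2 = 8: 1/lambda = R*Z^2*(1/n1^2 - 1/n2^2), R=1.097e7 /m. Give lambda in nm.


1/lambda = R * Z^2 * (1/n1^2 - 1/n2^2)
= 1.097e7 * 6^2 * (1/5^2 - 1/8^2)
= 1.097e7 * 36 * (0.04 - 0.015625)
= 9.6262e+06 /m
lambda = 1 / 9.6262e+06
= 103.8834 nm

103.8834


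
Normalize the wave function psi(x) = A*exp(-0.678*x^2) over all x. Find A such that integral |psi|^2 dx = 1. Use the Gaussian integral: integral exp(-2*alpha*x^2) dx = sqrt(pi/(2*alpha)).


integral |psi|^2 dx = A^2 * sqrt(pi/(2*alpha)) = 1
A^2 = sqrt(2*alpha/pi)
= sqrt(2 * 0.678 / pi)
= 0.656984
A = sqrt(0.656984)
= 0.8105

0.8105


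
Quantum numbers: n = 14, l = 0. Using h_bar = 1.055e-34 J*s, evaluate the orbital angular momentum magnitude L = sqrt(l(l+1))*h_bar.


L = sqrt(l*(l+1)) * h_bar
= sqrt(0 * 1) * 1.055e-34
= sqrt(0) * 1.055e-34
= 0.0 * 1.055e-34
= 0.0000e+00 J*s

0.0000e+00


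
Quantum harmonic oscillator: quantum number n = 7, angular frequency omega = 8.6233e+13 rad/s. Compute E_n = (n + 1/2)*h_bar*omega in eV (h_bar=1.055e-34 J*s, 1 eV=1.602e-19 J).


E = (n + 1/2) * h_bar * omega
= (7 + 0.5) * 1.055e-34 * 8.6233e+13
= 7.5 * 9.0976e-21
= 6.8232e-20 J
= 0.4259 eV

0.4259


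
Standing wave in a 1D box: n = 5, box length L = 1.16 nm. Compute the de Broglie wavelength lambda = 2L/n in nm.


lambda = 2L / n
= 2 * 1.16 / 5
= 2.32 / 5
= 0.464 nm

0.464


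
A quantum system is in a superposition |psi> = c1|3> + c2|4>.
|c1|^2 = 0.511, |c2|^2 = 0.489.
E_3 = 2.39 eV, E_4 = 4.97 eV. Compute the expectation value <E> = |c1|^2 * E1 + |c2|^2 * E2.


<E> = |c1|^2 * E1 + |c2|^2 * E2
= 0.511 * 2.39 + 0.489 * 4.97
= 1.2213 + 2.4303
= 3.6516 eV

3.6516


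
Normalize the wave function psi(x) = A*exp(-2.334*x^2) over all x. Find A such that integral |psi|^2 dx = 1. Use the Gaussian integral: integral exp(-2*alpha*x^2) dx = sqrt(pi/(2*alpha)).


integral |psi|^2 dx = A^2 * sqrt(pi/(2*alpha)) = 1
A^2 = sqrt(2*alpha/pi)
= sqrt(2 * 2.334 / pi)
= 1.218963
A = sqrt(1.218963)
= 1.1041

1.1041


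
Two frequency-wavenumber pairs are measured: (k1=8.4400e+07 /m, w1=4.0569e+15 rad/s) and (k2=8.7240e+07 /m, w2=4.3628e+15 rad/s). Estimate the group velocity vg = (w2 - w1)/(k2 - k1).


vg = (w2 - w1) / (k2 - k1)
= (4.3628e+15 - 4.0569e+15) / (8.7240e+07 - 8.4400e+07)
= 3.0590e+14 / 2.8400e+06
= 1.0771e+08 m/s

1.0771e+08


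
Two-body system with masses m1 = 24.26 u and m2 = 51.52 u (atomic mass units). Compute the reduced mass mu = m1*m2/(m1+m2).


mu = m1 * m2 / (m1 + m2)
= 24.26 * 51.52 / (24.26 + 51.52)
= 1249.8752 / 75.78
= 16.4935 u

16.4935


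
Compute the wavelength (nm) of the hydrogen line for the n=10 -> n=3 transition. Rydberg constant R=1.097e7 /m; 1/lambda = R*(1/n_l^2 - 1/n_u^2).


1/lambda = R * (1/n_l^2 - 1/n_u^2)
= 1.097e7 * (1/3^2 - 1/10^2)
= 1.097e7 * (0.111111 - 0.01)
= 1.097e7 * 0.101111
= 1.1092e+06 /m
lambda = 1 / 1.1092e+06 = 901.5597 nm

901.5597


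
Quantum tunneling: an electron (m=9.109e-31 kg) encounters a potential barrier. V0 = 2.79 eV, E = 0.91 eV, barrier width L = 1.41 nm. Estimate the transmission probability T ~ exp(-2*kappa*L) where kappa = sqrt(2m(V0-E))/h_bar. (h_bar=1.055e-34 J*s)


V0 - E = 1.88 eV = 3.0118e-19 J
kappa = sqrt(2 * m * (V0-E)) / h_bar
= sqrt(2 * 9.109e-31 * 3.0118e-19) / 1.055e-34
= 7.0211e+09 /m
2*kappa*L = 2 * 7.0211e+09 * 1.41e-9
= 19.7996
T = exp(-19.7996) = 2.518418e-09

2.518418e-09


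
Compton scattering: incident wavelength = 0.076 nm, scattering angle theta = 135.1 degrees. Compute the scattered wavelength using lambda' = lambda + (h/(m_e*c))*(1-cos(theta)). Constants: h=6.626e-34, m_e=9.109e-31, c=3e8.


Compton wavelength: h/(m_e*c) = 2.4247e-12 m
d_lambda = 2.4247e-12 * (1 - cos(135.1 deg))
= 2.4247e-12 * 1.70834
= 4.1422e-12 m = 0.004142 nm
lambda' = 0.076 + 0.004142
= 0.080142 nm

0.080142


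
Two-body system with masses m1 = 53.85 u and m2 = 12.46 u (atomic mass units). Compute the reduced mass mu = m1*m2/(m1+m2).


mu = m1 * m2 / (m1 + m2)
= 53.85 * 12.46 / (53.85 + 12.46)
= 670.971 / 66.31
= 10.1187 u

10.1187


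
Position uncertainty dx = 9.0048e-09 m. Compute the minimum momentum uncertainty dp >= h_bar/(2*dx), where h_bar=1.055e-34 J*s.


dp = h_bar / (2 * dx)
= 1.055e-34 / (2 * 9.0048e-09)
= 1.055e-34 / 1.8010e-08
= 5.8580e-27 kg*m/s

5.8580e-27


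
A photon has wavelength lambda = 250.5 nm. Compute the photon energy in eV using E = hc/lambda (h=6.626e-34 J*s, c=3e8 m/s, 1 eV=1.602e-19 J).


E = hc / lambda
= (6.626e-34)(3e8) / (250.5e-9)
= 1.9878e-25 / 2.5050e-07
= 7.9353e-19 J
Converting to eV: 7.9353e-19 / 1.602e-19
= 4.9534 eV

4.9534


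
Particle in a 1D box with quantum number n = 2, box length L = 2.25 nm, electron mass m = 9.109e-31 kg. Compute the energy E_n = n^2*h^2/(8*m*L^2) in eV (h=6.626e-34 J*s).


E = n^2 * h^2 / (8 * m * L^2)
= 2^2 * (6.626e-34)^2 / (8 * 9.109e-31 * (2.25e-9)^2)
= 4 * 4.3904e-67 / (8 * 9.109e-31 * 5.0625e-18)
= 4.7603e-20 J
= 0.2971 eV

0.2971


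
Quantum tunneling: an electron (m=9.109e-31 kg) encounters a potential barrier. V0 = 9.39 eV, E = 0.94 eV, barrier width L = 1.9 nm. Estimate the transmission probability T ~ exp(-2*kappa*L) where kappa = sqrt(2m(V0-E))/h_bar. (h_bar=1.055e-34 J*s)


V0 - E = 8.45 eV = 1.3537e-18 J
kappa = sqrt(2 * m * (V0-E)) / h_bar
= sqrt(2 * 9.109e-31 * 1.3537e-18) / 1.055e-34
= 1.4885e+10 /m
2*kappa*L = 2 * 1.4885e+10 * 1.9e-9
= 56.5641
T = exp(-56.5641) = 2.719640e-25

2.719640e-25


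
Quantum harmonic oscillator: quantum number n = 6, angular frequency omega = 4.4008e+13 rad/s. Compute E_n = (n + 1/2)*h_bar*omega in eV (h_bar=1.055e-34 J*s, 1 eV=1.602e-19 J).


E = (n + 1/2) * h_bar * omega
= (6 + 0.5) * 1.055e-34 * 4.4008e+13
= 6.5 * 4.6428e-21
= 3.0178e-20 J
= 0.1884 eV

0.1884


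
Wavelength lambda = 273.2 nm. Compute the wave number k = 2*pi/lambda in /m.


k = 2 * pi / lambda
= 6.2832 / (273.2e-9)
= 6.2832 / 2.7320e-07
= 2.2998e+07 /m

2.2998e+07


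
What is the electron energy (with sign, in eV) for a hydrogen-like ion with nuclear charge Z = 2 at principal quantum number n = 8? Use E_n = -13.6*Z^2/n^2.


E_n = -13.6 * Z^2 / n^2
= -13.6 * 2^2 / 8^2
= -13.6 * 4 / 64
= -0.85 eV

-0.85


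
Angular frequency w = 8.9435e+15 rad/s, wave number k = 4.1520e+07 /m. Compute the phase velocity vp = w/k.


vp = w / k
= 8.9435e+15 / 4.1520e+07
= 2.1540e+08 m/s

2.1540e+08


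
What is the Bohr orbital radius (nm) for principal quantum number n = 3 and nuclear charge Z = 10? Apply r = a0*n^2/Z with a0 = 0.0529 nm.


r = a0 * n^2 / Z
= 0.0529 * 3^2 / 10
= 0.0529 * 9 / 10
= 0.0476 nm

0.0476


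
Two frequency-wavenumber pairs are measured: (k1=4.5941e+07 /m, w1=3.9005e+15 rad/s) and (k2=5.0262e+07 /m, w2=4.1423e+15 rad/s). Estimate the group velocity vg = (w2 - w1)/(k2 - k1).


vg = (w2 - w1) / (k2 - k1)
= (4.1423e+15 - 3.9005e+15) / (5.0262e+07 - 4.5941e+07)
= 2.4180e+14 / 4.3210e+06
= 5.5959e+07 m/s

5.5959e+07


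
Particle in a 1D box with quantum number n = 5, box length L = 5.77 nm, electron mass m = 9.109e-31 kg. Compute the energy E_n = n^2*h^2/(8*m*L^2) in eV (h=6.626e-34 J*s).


E = n^2 * h^2 / (8 * m * L^2)
= 5^2 * (6.626e-34)^2 / (8 * 9.109e-31 * (5.77e-9)^2)
= 25 * 4.3904e-67 / (8 * 9.109e-31 * 3.3293e-17)
= 4.5241e-20 J
= 0.2824 eV

0.2824


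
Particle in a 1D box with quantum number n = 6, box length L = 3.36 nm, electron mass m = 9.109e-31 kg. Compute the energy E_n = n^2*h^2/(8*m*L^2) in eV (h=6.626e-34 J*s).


E = n^2 * h^2 / (8 * m * L^2)
= 6^2 * (6.626e-34)^2 / (8 * 9.109e-31 * (3.36e-9)^2)
= 36 * 4.3904e-67 / (8 * 9.109e-31 * 1.1290e-17)
= 1.9212e-19 J
= 1.1992 eV

1.1992


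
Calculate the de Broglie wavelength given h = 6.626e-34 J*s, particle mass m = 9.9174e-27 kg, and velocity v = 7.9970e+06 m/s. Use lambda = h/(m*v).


lambda = h / (m * v)
= 6.626e-34 / (9.9174e-27 * 7.9970e+06)
= 6.626e-34 / 7.9309e-20
= 8.3546e-15 m

8.3546e-15


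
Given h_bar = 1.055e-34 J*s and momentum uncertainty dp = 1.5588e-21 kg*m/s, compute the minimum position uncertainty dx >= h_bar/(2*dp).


dx = h_bar / (2 * dp)
= 1.055e-34 / (2 * 1.5588e-21)
= 1.055e-34 / 3.1176e-21
= 3.3840e-14 m

3.3840e-14


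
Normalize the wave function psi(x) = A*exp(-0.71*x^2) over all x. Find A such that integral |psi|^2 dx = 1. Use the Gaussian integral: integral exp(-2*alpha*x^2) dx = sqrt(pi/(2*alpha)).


integral |psi|^2 dx = A^2 * sqrt(pi/(2*alpha)) = 1
A^2 = sqrt(2*alpha/pi)
= sqrt(2 * 0.71 / pi)
= 0.672309
A = sqrt(0.672309)
= 0.8199

0.8199


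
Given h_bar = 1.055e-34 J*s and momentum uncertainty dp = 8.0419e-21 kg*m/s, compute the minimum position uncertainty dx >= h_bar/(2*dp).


dx = h_bar / (2 * dp)
= 1.055e-34 / (2 * 8.0419e-21)
= 1.055e-34 / 1.6084e-20
= 6.5594e-15 m

6.5594e-15


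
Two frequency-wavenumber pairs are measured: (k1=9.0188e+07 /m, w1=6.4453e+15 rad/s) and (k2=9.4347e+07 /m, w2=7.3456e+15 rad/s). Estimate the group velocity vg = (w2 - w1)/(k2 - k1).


vg = (w2 - w1) / (k2 - k1)
= (7.3456e+15 - 6.4453e+15) / (9.4347e+07 - 9.0188e+07)
= 9.0030e+14 / 4.1590e+06
= 2.1647e+08 m/s

2.1647e+08


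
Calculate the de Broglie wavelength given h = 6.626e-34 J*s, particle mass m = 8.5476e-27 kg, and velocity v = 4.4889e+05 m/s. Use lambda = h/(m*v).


lambda = h / (m * v)
= 6.626e-34 / (8.5476e-27 * 4.4889e+05)
= 6.626e-34 / 3.8369e-21
= 1.7269e-13 m

1.7269e-13


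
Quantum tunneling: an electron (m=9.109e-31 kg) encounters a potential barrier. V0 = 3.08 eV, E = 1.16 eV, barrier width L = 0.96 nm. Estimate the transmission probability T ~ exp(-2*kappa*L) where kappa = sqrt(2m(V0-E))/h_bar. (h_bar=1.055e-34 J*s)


V0 - E = 1.92 eV = 3.0758e-19 J
kappa = sqrt(2 * m * (V0-E)) / h_bar
= sqrt(2 * 9.109e-31 * 3.0758e-19) / 1.055e-34
= 7.0954e+09 /m
2*kappa*L = 2 * 7.0954e+09 * 0.96e-9
= 13.6233
T = exp(-13.6233) = 1.211976e-06

1.211976e-06


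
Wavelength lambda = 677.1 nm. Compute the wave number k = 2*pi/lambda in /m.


k = 2 * pi / lambda
= 6.2832 / (677.1e-9)
= 6.2832 / 6.7710e-07
= 9.2796e+06 /m

9.2796e+06


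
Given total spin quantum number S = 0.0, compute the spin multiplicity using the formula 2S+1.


Spin multiplicity = 2S + 1
= 2 * 0.0 + 1
= 0.0 + 1
= 1

1


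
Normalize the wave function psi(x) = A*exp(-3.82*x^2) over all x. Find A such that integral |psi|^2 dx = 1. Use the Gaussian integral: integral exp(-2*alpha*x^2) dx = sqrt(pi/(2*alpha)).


integral |psi|^2 dx = A^2 * sqrt(pi/(2*alpha)) = 1
A^2 = sqrt(2*alpha/pi)
= sqrt(2 * 3.82 / pi)
= 1.559451
A = sqrt(1.559451)
= 1.2488

1.2488


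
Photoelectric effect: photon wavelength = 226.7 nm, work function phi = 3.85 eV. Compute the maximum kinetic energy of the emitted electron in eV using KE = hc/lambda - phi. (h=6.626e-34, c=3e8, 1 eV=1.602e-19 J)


E_photon = hc / lambda
= (6.626e-34)(3e8) / (226.7e-9)
= 8.7684e-19 J
= 5.4734 eV
KE = E_photon - phi
= 5.4734 - 3.85
= 1.6234 eV

1.6234


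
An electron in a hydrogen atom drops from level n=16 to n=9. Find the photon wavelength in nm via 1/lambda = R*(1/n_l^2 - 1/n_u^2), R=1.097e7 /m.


1/lambda = R * (1/n_l^2 - 1/n_u^2)
= 1.097e7 * (1/9^2 - 1/16^2)
= 1.097e7 * (0.012346 - 0.003906)
= 1.097e7 * 0.008439
= 9.2581e+04 /m
lambda = 1 / 9.2581e+04 = 10801.4064 nm

10801.4064


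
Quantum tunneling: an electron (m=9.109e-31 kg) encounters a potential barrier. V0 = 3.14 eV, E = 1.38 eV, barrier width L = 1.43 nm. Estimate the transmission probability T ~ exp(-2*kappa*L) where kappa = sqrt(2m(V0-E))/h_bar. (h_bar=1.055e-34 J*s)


V0 - E = 1.76 eV = 2.8195e-19 J
kappa = sqrt(2 * m * (V0-E)) / h_bar
= sqrt(2 * 9.109e-31 * 2.8195e-19) / 1.055e-34
= 6.7934e+09 /m
2*kappa*L = 2 * 6.7934e+09 * 1.43e-9
= 19.429
T = exp(-19.429) = 3.648143e-09

3.648143e-09


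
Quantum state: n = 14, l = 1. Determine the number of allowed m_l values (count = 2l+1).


m_l ranges from -l to +l in integer steps
So m_l goes from -1 to +1
Count = 2l + 1 = 2*1 + 1
= 3

3


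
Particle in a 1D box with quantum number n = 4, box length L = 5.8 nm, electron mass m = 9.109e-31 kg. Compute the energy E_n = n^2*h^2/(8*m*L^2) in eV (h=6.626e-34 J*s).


E = n^2 * h^2 / (8 * m * L^2)
= 4^2 * (6.626e-34)^2 / (8 * 9.109e-31 * (5.8e-9)^2)
= 16 * 4.3904e-67 / (8 * 9.109e-31 * 3.3640e-17)
= 2.8655e-20 J
= 0.1789 eV

0.1789


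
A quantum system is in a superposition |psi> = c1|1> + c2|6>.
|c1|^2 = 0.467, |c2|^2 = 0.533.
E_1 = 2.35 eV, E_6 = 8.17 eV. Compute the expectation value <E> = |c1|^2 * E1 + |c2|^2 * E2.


<E> = |c1|^2 * E1 + |c2|^2 * E2
= 0.467 * 2.35 + 0.533 * 8.17
= 1.0975 + 4.3546
= 5.4521 eV

5.4521


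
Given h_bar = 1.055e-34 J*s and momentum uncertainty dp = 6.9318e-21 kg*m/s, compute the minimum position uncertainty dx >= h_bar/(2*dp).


dx = h_bar / (2 * dp)
= 1.055e-34 / (2 * 6.9318e-21)
= 1.055e-34 / 1.3864e-20
= 7.6099e-15 m

7.6099e-15


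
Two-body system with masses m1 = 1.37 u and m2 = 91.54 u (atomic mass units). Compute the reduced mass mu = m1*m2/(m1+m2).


mu = m1 * m2 / (m1 + m2)
= 1.37 * 91.54 / (1.37 + 91.54)
= 125.4098 / 92.91
= 1.3498 u

1.3498


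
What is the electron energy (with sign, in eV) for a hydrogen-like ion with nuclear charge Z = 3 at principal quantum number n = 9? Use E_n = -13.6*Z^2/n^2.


E_n = -13.6 * Z^2 / n^2
= -13.6 * 3^2 / 9^2
= -13.6 * 9 / 81
= -1.5111 eV

-1.5111


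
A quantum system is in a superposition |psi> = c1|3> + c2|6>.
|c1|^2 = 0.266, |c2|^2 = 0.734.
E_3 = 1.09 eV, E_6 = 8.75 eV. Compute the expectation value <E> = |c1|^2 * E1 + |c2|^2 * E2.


<E> = |c1|^2 * E1 + |c2|^2 * E2
= 0.266 * 1.09 + 0.734 * 8.75
= 0.2899 + 6.4225
= 6.7124 eV

6.7124


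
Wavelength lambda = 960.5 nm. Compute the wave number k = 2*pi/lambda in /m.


k = 2 * pi / lambda
= 6.2832 / (960.5e-9)
= 6.2832 / 9.6050e-07
= 6.5416e+06 /m

6.5416e+06


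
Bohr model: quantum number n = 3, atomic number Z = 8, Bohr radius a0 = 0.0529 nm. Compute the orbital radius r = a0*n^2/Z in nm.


r = a0 * n^2 / Z
= 0.0529 * 3^2 / 8
= 0.0529 * 9 / 8
= 0.0595 nm

0.0595


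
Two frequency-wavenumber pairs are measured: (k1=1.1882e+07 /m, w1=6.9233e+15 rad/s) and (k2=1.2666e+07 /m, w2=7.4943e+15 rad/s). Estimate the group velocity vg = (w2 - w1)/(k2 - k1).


vg = (w2 - w1) / (k2 - k1)
= (7.4943e+15 - 6.9233e+15) / (1.2666e+07 - 1.1882e+07)
= 5.7100e+14 / 7.8400e+05
= 7.2832e+08 m/s

7.2832e+08


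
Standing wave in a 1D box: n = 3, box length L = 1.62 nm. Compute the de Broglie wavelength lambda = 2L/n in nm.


lambda = 2L / n
= 2 * 1.62 / 3
= 3.24 / 3
= 1.08 nm

1.08


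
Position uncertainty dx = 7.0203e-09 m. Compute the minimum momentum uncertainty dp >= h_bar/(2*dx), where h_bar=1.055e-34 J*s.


dp = h_bar / (2 * dx)
= 1.055e-34 / (2 * 7.0203e-09)
= 1.055e-34 / 1.4041e-08
= 7.5139e-27 kg*m/s

7.5139e-27


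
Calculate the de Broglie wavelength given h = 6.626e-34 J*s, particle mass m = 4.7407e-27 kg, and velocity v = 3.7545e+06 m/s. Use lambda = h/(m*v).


lambda = h / (m * v)
= 6.626e-34 / (4.7407e-27 * 3.7545e+06)
= 6.626e-34 / 1.7799e-20
= 3.7227e-14 m

3.7227e-14


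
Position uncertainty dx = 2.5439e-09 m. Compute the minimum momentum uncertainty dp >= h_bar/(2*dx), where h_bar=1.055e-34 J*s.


dp = h_bar / (2 * dx)
= 1.055e-34 / (2 * 2.5439e-09)
= 1.055e-34 / 5.0878e-09
= 2.0736e-26 kg*m/s

2.0736e-26


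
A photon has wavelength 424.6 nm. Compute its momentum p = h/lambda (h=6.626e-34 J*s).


p = h / lambda
= 6.626e-34 / (424.6e-9)
= 6.626e-34 / 4.2460e-07
= 1.5605e-27 kg*m/s

1.5605e-27


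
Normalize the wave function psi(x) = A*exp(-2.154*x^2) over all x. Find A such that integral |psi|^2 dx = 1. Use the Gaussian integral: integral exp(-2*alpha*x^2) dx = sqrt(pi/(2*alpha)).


integral |psi|^2 dx = A^2 * sqrt(pi/(2*alpha)) = 1
A^2 = sqrt(2*alpha/pi)
= sqrt(2 * 2.154 / pi)
= 1.171016
A = sqrt(1.171016)
= 1.0821

1.0821


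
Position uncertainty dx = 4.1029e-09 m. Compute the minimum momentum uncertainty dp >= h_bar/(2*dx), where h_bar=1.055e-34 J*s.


dp = h_bar / (2 * dx)
= 1.055e-34 / (2 * 4.1029e-09)
= 1.055e-34 / 8.2058e-09
= 1.2857e-26 kg*m/s

1.2857e-26


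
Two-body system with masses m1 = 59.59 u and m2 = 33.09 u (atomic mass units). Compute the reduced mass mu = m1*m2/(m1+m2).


mu = m1 * m2 / (m1 + m2)
= 59.59 * 33.09 / (59.59 + 33.09)
= 1971.8331 / 92.68
= 21.2757 u

21.2757


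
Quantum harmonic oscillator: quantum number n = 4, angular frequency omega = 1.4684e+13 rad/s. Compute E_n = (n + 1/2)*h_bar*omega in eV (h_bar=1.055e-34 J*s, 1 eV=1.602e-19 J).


E = (n + 1/2) * h_bar * omega
= (4 + 0.5) * 1.055e-34 * 1.4684e+13
= 4.5 * 1.5492e-21
= 6.9712e-21 J
= 0.0435 eV

0.0435


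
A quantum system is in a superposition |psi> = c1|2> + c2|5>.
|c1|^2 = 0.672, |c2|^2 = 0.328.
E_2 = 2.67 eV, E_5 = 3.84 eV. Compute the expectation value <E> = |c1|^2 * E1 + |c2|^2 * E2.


<E> = |c1|^2 * E1 + |c2|^2 * E2
= 0.672 * 2.67 + 0.328 * 3.84
= 1.7942 + 1.2595
= 3.0538 eV

3.0538


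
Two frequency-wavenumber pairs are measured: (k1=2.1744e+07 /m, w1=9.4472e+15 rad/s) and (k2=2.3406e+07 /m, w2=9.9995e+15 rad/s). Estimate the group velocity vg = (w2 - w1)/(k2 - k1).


vg = (w2 - w1) / (k2 - k1)
= (9.9995e+15 - 9.4472e+15) / (2.3406e+07 - 2.1744e+07)
= 5.5230e+14 / 1.6620e+06
= 3.3231e+08 m/s

3.3231e+08


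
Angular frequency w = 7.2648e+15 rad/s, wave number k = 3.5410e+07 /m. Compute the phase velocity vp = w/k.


vp = w / k
= 7.2648e+15 / 3.5410e+07
= 2.0516e+08 m/s

2.0516e+08


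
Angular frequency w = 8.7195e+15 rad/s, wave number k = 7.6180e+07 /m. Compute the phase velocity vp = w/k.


vp = w / k
= 8.7195e+15 / 7.6180e+07
= 1.1446e+08 m/s

1.1446e+08


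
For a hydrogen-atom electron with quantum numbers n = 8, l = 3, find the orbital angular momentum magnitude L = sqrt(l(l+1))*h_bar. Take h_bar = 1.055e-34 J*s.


L = sqrt(l*(l+1)) * h_bar
= sqrt(3 * 4) * 1.055e-34
= sqrt(12) * 1.055e-34
= 3.4641 * 1.055e-34
= 3.6546e-34 J*s

3.6546e-34


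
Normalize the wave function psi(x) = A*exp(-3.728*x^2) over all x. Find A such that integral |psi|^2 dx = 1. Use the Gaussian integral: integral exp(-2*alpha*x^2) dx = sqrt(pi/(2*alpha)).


integral |psi|^2 dx = A^2 * sqrt(pi/(2*alpha)) = 1
A^2 = sqrt(2*alpha/pi)
= sqrt(2 * 3.728 / pi)
= 1.540558
A = sqrt(1.540558)
= 1.2412

1.2412


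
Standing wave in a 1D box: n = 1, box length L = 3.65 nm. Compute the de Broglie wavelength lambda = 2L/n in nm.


lambda = 2L / n
= 2 * 3.65 / 1
= 7.3 / 1
= 7.3 nm

7.3


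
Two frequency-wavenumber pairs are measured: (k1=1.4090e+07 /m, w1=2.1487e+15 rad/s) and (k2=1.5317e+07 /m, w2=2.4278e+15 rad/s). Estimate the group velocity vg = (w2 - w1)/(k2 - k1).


vg = (w2 - w1) / (k2 - k1)
= (2.4278e+15 - 2.1487e+15) / (1.5317e+07 - 1.4090e+07)
= 2.7910e+14 / 1.2270e+06
= 2.2747e+08 m/s

2.2747e+08


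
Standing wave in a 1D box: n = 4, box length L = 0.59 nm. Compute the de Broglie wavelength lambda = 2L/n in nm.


lambda = 2L / n
= 2 * 0.59 / 4
= 1.18 / 4
= 0.295 nm

0.295


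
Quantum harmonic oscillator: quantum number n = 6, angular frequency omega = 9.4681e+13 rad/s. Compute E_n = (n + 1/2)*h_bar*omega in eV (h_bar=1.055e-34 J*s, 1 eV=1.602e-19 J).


E = (n + 1/2) * h_bar * omega
= (6 + 0.5) * 1.055e-34 * 9.4681e+13
= 6.5 * 9.9888e-21
= 6.4927e-20 J
= 0.4053 eV

0.4053


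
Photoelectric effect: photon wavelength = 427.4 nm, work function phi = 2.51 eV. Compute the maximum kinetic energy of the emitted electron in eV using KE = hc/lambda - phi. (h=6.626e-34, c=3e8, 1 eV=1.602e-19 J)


E_photon = hc / lambda
= (6.626e-34)(3e8) / (427.4e-9)
= 4.6509e-19 J
= 2.9032 eV
KE = E_photon - phi
= 2.9032 - 2.51
= 0.3932 eV

0.3932


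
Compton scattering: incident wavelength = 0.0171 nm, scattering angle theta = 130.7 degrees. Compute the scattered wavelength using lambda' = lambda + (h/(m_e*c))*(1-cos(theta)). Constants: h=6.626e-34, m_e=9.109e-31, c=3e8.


Compton wavelength: h/(m_e*c) = 2.4247e-12 m
d_lambda = 2.4247e-12 * (1 - cos(130.7 deg))
= 2.4247e-12 * 1.652098
= 4.0059e-12 m = 0.004006 nm
lambda' = 0.0171 + 0.004006
= 0.021106 nm

0.021106


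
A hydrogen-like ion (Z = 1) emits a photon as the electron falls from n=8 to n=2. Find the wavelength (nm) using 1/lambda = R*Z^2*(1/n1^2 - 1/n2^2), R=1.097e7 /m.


1/lambda = R * Z^2 * (1/n1^2 - 1/n2^2)
= 1.097e7 * 1^2 * (1/2^2 - 1/8^2)
= 1.097e7 * 1 * (0.25 - 0.015625)
= 2.5711e+06 /m
lambda = 1 / 2.5711e+06
= 388.9395 nm

388.9395


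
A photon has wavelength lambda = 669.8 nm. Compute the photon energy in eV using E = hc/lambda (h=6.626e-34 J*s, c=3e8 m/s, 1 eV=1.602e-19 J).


E = hc / lambda
= (6.626e-34)(3e8) / (669.8e-9)
= 1.9878e-25 / 6.6980e-07
= 2.9678e-19 J
Converting to eV: 2.9678e-19 / 1.602e-19
= 1.8525 eV

1.8525


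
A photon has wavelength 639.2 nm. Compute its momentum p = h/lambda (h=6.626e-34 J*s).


p = h / lambda
= 6.626e-34 / (639.2e-9)
= 6.626e-34 / 6.3920e-07
= 1.0366e-27 kg*m/s

1.0366e-27


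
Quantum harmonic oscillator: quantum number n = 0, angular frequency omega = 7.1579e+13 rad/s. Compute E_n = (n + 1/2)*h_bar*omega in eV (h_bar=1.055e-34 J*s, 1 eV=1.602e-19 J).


E = (n + 1/2) * h_bar * omega
= (0 + 0.5) * 1.055e-34 * 7.1579e+13
= 0.5 * 7.5516e-21
= 3.7758e-21 J
= 0.0236 eV

0.0236


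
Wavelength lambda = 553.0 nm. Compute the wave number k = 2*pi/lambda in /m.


k = 2 * pi / lambda
= 6.2832 / (553.0e-9)
= 6.2832 / 5.5300e-07
= 1.1362e+07 /m

1.1362e+07


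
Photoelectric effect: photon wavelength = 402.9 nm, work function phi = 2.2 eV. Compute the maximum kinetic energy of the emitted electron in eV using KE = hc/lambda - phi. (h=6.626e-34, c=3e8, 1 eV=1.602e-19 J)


E_photon = hc / lambda
= (6.626e-34)(3e8) / (402.9e-9)
= 4.9337e-19 J
= 3.0797 eV
KE = E_photon - phi
= 3.0797 - 2.2
= 0.8797 eV

0.8797


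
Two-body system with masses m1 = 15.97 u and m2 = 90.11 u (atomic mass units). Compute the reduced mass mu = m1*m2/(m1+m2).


mu = m1 * m2 / (m1 + m2)
= 15.97 * 90.11 / (15.97 + 90.11)
= 1439.0567 / 106.08
= 13.5658 u

13.5658


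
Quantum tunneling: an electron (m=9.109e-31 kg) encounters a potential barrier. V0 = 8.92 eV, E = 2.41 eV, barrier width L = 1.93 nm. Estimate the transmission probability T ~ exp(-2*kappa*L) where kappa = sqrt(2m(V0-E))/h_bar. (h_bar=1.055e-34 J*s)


V0 - E = 6.51 eV = 1.0429e-18 J
kappa = sqrt(2 * m * (V0-E)) / h_bar
= sqrt(2 * 9.109e-31 * 1.0429e-18) / 1.055e-34
= 1.3065e+10 /m
2*kappa*L = 2 * 1.3065e+10 * 1.93e-9
= 50.4321
T = exp(-50.4321) = 1.252053e-22

1.252053e-22


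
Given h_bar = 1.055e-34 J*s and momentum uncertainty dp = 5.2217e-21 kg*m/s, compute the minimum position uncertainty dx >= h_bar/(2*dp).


dx = h_bar / (2 * dp)
= 1.055e-34 / (2 * 5.2217e-21)
= 1.055e-34 / 1.0443e-20
= 1.0102e-14 m

1.0102e-14


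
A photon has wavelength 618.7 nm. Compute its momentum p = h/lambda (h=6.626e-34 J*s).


p = h / lambda
= 6.626e-34 / (618.7e-9)
= 6.626e-34 / 6.1870e-07
= 1.0710e-27 kg*m/s

1.0710e-27


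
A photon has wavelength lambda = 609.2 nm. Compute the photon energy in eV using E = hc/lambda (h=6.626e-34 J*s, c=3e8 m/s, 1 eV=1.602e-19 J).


E = hc / lambda
= (6.626e-34)(3e8) / (609.2e-9)
= 1.9878e-25 / 6.0920e-07
= 3.2630e-19 J
Converting to eV: 3.2630e-19 / 1.602e-19
= 2.0368 eV

2.0368


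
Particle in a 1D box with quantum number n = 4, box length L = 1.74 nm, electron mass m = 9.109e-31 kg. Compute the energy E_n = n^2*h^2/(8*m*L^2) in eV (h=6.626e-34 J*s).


E = n^2 * h^2 / (8 * m * L^2)
= 4^2 * (6.626e-34)^2 / (8 * 9.109e-31 * (1.74e-9)^2)
= 16 * 4.3904e-67 / (8 * 9.109e-31 * 3.0276e-18)
= 3.1839e-19 J
= 1.9875 eV

1.9875


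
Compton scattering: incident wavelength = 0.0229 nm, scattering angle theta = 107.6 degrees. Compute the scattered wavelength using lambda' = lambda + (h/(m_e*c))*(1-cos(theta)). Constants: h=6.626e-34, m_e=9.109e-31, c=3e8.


Compton wavelength: h/(m_e*c) = 2.4247e-12 m
d_lambda = 2.4247e-12 * (1 - cos(107.6 deg))
= 2.4247e-12 * 1.30237
= 3.1579e-12 m = 0.003158 nm
lambda' = 0.0229 + 0.003158
= 0.026058 nm

0.026058


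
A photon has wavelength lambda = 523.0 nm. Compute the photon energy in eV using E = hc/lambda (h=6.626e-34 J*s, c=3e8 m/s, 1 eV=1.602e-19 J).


E = hc / lambda
= (6.626e-34)(3e8) / (523.0e-9)
= 1.9878e-25 / 5.2300e-07
= 3.8008e-19 J
Converting to eV: 3.8008e-19 / 1.602e-19
= 2.3725 eV

2.3725


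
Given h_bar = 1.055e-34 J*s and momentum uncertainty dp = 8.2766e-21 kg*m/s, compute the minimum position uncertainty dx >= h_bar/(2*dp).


dx = h_bar / (2 * dp)
= 1.055e-34 / (2 * 8.2766e-21)
= 1.055e-34 / 1.6553e-20
= 6.3734e-15 m

6.3734e-15


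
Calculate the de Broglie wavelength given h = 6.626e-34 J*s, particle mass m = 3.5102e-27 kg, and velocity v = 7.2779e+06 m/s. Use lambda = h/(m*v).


lambda = h / (m * v)
= 6.626e-34 / (3.5102e-27 * 7.2779e+06)
= 6.626e-34 / 2.5547e-20
= 2.5937e-14 m

2.5937e-14
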